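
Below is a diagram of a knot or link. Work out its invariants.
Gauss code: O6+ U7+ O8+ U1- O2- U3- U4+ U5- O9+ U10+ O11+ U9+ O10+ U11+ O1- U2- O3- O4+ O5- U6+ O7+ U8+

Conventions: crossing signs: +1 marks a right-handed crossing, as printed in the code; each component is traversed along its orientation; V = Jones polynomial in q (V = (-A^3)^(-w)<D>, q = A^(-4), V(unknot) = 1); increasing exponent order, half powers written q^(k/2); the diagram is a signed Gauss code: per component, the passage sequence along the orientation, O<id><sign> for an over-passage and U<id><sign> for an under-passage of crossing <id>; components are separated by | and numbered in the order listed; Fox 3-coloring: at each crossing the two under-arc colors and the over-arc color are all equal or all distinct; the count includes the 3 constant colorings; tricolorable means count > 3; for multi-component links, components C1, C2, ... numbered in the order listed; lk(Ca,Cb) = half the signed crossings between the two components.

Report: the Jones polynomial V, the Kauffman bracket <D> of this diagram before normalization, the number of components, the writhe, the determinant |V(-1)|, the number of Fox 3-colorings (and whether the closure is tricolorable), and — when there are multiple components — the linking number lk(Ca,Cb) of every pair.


V(q) = -q^-2 + q^-1 - 2 + 5q - 3q^2 + 5q^3 - 5q^4 + 2q^5 - 2q^6 + q^7
bracket: -A^-19 + 2A^-15 - 2A^-11 + 5A^-7 - 5A^-3 + 3A - 5A^5 + 2A^9 - A^13 + A^17, w = +3
1 component, writhe +3, over 11 crossings
det 27, colorings 81 of 3^11 — tricolorable
observation: the span of V is 9, forcing >= 9 crossings in any diagram


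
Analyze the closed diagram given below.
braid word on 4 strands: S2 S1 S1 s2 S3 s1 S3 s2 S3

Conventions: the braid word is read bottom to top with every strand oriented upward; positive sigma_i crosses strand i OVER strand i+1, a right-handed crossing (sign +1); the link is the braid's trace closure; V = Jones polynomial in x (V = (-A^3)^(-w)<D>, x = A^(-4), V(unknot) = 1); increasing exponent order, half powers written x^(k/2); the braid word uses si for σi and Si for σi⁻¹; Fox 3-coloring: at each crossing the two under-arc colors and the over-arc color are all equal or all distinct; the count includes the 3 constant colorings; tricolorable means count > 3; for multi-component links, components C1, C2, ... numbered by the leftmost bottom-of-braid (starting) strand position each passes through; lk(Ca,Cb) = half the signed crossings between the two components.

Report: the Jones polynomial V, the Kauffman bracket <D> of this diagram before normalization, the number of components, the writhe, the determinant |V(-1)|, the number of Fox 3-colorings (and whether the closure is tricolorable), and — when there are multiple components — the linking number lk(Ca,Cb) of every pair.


Jones polynomial: V(x) = -x^-6 + x^-5 - x^-4 + 2x^-3 - x^-2 + x^-1
<D> = -A^-5 + A^-1 - 2A^3 + A^7 - A^11 + A^15; writhe -3
components 1, writhe -3 (9 crossings)
3-colorings: 3 of 3^9, det 7 — not tricolorable
note: the span of V is 5, forcing >= 5 crossings in any diagram


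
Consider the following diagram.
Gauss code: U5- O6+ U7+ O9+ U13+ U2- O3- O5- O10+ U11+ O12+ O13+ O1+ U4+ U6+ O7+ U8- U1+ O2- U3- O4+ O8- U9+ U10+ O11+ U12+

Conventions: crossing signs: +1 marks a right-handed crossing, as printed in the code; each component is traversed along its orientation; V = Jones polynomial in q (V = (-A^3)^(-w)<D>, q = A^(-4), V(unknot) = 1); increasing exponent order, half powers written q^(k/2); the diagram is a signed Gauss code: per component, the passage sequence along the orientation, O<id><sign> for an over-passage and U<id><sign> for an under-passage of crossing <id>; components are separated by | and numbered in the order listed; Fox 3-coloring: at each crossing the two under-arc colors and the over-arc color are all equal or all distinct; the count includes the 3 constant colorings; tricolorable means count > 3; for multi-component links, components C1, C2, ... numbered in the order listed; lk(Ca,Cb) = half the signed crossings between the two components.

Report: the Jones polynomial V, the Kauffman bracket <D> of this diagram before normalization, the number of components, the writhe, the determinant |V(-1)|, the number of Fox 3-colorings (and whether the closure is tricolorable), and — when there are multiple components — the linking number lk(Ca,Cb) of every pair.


V(q) = 3q^3 - 3q^4 + 4q^5 - 5q^6 + 4q^7 - 4q^8 + 3q^9 - q^10
bracket: A^-25 - 3A^-21 + 4A^-17 - 4A^-13 + 5A^-9 - 4A^-5 + 3A^-1 - 3A^3, w = +5
1 component, writhe +5, over 13 crossings
det 27, colorings 27 of 3^13 — tricolorable
observation: the span of V is 7, forcing >= 7 crossings in any diagram


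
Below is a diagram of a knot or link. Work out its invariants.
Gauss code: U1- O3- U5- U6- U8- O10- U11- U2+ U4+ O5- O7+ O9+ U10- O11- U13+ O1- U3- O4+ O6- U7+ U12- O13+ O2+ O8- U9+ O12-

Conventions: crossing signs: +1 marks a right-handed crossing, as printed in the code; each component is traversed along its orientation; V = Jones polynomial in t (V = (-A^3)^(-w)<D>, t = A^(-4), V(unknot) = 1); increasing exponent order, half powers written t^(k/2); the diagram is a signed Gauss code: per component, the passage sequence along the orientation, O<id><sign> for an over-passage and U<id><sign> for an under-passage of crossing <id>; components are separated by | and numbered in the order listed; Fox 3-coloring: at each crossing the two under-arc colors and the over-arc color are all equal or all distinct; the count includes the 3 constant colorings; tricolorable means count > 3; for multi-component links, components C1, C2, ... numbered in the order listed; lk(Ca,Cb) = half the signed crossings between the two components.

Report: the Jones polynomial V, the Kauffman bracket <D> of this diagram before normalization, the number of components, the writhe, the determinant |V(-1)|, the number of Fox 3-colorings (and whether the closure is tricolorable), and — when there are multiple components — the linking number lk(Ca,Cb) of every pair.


V(t) = t^-7 - 3t^-6 + 5t^-5 - 6t^-4 + 7t^-3 - 7t^-2 + 5t^-1 - 3 + 2t
bracket: -2A^-13 + 3A^-9 - 5A^-5 + 7A^-1 - 7A^3 + 6A^7 - 5A^11 + 3A^15 - A^19, w = -3
1 component, writhe -3, over 13 crossings
det 39, colorings 9 of 3^13 — tricolorable
observation: w = -3 shifts under R1 moves; the (-A^3)^(3) factor cancels that in V


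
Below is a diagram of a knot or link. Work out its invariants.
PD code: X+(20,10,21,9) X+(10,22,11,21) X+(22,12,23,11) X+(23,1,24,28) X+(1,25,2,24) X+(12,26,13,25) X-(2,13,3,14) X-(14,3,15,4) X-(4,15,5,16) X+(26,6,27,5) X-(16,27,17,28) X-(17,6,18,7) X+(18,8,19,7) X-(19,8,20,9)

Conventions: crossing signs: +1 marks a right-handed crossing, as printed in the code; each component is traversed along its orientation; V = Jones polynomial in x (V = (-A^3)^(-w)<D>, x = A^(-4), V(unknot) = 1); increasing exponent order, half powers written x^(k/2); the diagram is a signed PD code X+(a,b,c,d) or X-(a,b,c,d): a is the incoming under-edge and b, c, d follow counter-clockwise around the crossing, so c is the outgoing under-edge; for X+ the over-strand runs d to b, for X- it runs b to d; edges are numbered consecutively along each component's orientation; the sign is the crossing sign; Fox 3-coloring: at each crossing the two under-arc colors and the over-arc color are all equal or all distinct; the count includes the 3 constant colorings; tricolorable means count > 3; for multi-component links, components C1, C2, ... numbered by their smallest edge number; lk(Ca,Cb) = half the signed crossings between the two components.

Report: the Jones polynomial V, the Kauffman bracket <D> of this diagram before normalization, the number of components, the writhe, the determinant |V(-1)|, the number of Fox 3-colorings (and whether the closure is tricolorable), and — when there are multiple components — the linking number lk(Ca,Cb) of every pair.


Jones polynomial: V(x) = x^-2 - 2x^-1 + 3 - 3x + 4x^2 - 3x^3 + 2x^4 - 2x^5 + x^6
<D> = A^-18 - 2A^-14 + 2A^-10 - 3A^-6 + 4A^-2 - 3A^2 + 3A^6 - 2A^10 + A^14; writhe +2
components 1, writhe +2 (14 crossings)
3-colorings: 9 of 3^14, det 21 — tricolorable
note: |V(-1)| = 21: so tricolorable, since 3 divides 21


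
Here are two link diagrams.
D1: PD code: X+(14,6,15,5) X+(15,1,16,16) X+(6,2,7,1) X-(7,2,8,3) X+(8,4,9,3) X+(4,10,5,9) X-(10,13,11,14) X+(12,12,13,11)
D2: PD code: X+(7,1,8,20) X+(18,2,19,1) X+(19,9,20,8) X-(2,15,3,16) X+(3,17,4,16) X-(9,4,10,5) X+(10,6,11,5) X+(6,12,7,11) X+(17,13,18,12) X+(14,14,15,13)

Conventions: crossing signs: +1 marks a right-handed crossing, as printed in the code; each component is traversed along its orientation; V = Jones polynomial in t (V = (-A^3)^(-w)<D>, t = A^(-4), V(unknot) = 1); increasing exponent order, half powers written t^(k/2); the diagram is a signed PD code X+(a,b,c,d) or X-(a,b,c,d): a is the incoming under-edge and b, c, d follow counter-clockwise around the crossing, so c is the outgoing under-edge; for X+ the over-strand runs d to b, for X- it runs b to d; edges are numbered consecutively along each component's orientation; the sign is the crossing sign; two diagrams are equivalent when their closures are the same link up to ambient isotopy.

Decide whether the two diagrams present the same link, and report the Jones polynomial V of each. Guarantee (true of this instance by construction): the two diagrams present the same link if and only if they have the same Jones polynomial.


same link: yes
V(D1) = t + t^3 - t^4  [8 crossings, <D> = -A^-4 + 1 + A^8, w = +4]
V(D2) = t + t^3 - t^4  (w +6, c 10, <D> = -A^2 + A^6 + A^14)
note: one V(t) for all 2 diagrams — one class (guaranteed)


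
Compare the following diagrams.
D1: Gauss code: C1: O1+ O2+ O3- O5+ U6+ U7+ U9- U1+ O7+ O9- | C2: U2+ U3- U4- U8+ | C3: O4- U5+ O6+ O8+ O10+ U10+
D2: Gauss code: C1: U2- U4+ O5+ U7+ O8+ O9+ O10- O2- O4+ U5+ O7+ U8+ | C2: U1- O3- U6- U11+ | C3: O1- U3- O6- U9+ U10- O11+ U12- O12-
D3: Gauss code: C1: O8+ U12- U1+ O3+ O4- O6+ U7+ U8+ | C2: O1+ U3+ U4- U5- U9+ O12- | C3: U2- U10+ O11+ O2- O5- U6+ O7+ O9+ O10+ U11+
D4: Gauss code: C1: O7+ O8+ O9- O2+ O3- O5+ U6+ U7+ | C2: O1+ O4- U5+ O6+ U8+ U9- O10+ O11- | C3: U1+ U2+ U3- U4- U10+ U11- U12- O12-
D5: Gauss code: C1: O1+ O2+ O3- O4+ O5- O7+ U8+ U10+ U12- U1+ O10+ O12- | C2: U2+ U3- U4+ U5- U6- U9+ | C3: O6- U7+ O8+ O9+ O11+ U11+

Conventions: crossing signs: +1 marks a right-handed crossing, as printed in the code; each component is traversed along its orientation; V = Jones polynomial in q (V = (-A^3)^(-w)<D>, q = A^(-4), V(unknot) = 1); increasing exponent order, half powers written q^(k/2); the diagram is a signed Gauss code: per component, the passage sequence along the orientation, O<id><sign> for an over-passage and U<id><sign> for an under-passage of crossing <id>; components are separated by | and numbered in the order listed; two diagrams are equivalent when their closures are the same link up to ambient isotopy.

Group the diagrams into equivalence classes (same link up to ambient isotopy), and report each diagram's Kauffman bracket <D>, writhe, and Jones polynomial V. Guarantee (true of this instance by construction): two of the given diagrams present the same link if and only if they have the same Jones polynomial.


classes: {D1, D3, D4, D5} | {D2}
V(D1) = 1 + q + q^2 + q^3  [10 crossings, <D> = 1 + A^4 + A^8 + A^12, w = +4]
V(D2) = q^-2 + q^-1 + 2 + q - q^4  [12 crossings, <D> = -A^-16 + A^-4 + 2 + A^4 + A^8, w = 0]
V(D3) = 1 + q + q^2 + q^3  (w +4, c 12, <D> = 1 + A^4 + A^8 + A^12)
D4 (bracket A^-6 + A^-2 + A^2 + A^6; 12 crossings at w = +2): V = 1 + q + q^2 + q^3
D5 (bracket 1 + A^4 + A^8 + A^12; 12 crossings at w = +4): V = 1 + q + q^2 + q^3
note: 2 values of V(q) split the 5 diagrams


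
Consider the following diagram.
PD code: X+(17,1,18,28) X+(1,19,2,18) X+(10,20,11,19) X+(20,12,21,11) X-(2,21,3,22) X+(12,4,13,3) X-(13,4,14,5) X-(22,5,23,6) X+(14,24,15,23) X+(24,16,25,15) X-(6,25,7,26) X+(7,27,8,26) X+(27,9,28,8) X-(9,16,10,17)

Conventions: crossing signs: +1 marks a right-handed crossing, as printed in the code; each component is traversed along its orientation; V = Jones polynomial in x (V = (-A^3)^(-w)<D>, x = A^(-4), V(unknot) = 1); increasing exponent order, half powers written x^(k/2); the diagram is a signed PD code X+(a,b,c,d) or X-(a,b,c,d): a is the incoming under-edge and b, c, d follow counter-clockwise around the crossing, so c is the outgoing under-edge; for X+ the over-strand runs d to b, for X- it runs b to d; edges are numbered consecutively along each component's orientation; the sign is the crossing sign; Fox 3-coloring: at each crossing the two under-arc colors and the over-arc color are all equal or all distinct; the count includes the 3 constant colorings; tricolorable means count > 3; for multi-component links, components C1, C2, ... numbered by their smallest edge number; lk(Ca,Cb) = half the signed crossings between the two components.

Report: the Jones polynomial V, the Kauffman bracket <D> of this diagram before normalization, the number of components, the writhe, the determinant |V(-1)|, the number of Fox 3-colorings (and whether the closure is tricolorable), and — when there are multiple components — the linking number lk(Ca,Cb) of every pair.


Jones polynomial: V(x) = -1 + 4x - 5x^2 + 7x^3 - 7x^4 + 6x^5 - 5x^6 + 3x^7 - x^8
<D> = -A^-20 + 3A^-16 - 5A^-12 + 6A^-8 - 7A^-4 + 7 - 5A^4 + 4A^8 - A^12; writhe +4
components 1, writhe +4 (14 crossings)
3-colorings: 9 of 3^14, det 39 — tricolorable
note: w = +4 (over 14 crossings) is diagram-only; (-A^3)^(-4) removes it from V


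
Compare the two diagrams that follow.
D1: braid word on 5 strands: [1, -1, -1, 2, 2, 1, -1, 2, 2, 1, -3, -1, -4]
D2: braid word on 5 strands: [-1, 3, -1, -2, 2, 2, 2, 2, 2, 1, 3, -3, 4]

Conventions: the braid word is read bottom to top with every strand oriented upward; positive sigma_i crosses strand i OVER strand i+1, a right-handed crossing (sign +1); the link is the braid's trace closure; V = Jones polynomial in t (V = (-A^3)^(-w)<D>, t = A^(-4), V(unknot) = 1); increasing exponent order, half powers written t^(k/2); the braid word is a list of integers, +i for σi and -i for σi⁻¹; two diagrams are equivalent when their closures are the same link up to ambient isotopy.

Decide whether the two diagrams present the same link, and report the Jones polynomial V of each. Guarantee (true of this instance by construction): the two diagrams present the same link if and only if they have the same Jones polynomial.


same link: yes
V(D1) = -t^(3/2) - t^(7/2) + t^(9/2) - t^(11/2)  [13 crossings, <D> = A^-19 - A^-15 + A^-11 + A^-3, w = +1]
V(D2) = -t^(3/2) - t^(7/2) + t^(9/2) - t^(11/2)  [13 crossings, <D> = A^-7 - A^-3 + A + A^9, w = +5]
insight: Markov moves rewrite D1 (13 crossings) into D2 (13)


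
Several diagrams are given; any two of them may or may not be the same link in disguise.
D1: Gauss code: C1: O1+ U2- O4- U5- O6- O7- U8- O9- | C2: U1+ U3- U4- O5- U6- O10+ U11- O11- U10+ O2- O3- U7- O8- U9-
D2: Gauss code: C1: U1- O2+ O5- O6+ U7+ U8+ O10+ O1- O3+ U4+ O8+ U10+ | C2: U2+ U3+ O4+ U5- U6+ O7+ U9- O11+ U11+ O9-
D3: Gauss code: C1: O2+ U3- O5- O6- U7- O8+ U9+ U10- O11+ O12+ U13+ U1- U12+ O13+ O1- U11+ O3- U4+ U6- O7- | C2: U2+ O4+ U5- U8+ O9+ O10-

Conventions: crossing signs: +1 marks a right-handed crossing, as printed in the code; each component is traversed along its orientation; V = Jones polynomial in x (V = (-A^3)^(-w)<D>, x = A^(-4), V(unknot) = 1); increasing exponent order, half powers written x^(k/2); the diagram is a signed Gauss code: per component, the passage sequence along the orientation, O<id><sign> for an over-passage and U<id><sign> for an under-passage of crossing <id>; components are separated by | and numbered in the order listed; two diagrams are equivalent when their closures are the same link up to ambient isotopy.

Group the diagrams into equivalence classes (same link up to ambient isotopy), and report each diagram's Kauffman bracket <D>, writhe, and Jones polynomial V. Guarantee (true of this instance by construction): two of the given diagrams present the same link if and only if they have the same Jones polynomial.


equivalence classes: {D1} | {D2} | {D3}
D1 (bracket A^-11 + A^-3 - A + A^5 - A^9 + A^13; 11 crossings at w = -7): V = -x^(-17/2) + x^(-15/2) - x^(-13/2) + x^(-11/2) - x^(-9/2) - x^(-5/2)
V(D2) = -x^(3/2) - x^(7/2) + x^(9/2) - x^(11/2)  (w +5, c 11, <D> = A^-7 - A^-3 + A + A^9)
V(D3) = x^(-7/2) - x^(-5/2) + x^(-3/2) - 2x^(-1/2) - x^(3/2)  [13 crossings, <D> = A^-3 + 2A^5 - A^9 + A^13 - A^17, w = +1]
key observation: comparing 3 Jones polynomials yields 3 groups


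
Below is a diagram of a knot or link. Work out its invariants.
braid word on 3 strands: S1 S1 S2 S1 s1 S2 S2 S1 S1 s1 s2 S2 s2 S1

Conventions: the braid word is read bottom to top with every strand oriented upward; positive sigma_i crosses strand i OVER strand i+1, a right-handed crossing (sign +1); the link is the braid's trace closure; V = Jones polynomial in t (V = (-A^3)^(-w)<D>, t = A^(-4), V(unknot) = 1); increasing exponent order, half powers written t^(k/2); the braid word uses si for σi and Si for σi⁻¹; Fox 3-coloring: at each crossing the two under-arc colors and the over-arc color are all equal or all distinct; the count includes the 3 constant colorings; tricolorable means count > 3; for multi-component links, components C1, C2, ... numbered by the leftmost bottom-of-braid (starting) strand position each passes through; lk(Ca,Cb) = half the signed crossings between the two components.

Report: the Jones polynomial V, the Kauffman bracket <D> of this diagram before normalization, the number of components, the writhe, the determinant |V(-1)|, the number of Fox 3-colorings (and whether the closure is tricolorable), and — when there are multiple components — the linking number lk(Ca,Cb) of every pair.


V = -t^-9 + 2t^-8 - 3t^-7 + 3t^-6 - 3t^-5 + 3t^-4 - t^-3 + t^-2
<D> = A^-10 - A^-6 + 3A^-2 - 3A^2 + 3A^6 - 3A^10 + 2A^14 - A^18 (w = -6)
1 component over 14 crossings, w = -6
3 Fox colorings among 3^14, |V(-1)| = 17: not tricolorable
why: w = -6 shifts under R1 moves; the (-A^3)^(6) factor cancels that in V


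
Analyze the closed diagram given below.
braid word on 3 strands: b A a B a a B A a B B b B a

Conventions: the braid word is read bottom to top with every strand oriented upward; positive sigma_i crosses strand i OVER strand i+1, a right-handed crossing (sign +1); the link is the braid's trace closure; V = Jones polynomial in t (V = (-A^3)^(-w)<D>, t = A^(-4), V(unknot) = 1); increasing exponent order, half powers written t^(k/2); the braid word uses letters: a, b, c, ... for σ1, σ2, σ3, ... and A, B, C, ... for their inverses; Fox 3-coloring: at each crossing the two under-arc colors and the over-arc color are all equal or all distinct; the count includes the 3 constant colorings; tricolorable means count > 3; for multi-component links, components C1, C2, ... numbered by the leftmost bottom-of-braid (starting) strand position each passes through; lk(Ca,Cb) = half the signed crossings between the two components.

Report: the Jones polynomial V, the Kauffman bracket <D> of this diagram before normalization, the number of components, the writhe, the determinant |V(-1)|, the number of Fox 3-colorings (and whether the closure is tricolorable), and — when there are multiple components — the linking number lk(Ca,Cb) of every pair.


V(t) = -t^-3 + t^-2 - t^-1 + 3 - t + t^2 - t^3
bracket: -A^-12 + A^-8 - A^-4 + 3 - A^4 + A^8 - A^12, w = 0
1 component, writhe 0, over 14 crossings
det 9, colorings 27 of 3^14 — tricolorable
observation: free reduction leaves σ1 σ1 σ2⁻¹ σ2⁻¹ σ2⁻¹ σ1 of the original 14 letters


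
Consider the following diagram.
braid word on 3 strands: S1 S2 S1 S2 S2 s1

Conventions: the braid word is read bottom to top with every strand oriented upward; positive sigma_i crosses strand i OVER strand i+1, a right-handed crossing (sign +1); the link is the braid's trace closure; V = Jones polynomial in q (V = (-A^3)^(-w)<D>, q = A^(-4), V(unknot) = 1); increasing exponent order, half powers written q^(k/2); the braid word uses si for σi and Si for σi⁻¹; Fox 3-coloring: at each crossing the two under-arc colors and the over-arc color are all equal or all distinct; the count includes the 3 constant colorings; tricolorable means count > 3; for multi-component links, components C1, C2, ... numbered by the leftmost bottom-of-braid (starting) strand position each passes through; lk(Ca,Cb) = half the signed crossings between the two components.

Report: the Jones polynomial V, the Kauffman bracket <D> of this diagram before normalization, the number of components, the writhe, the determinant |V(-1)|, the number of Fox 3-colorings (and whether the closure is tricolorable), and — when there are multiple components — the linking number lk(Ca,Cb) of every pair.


V = -q^-4 + q^-3 + q^-1
<D> = A^-8 + 1 - A^4 (w = -4)
1 component over 6 crossings, w = -4
9 Fox colorings among 3^6, |V(-1)| = 3: tricolorable
why: w = -4 shifts under R1 moves; the (-A^3)^(4) factor cancels that in V


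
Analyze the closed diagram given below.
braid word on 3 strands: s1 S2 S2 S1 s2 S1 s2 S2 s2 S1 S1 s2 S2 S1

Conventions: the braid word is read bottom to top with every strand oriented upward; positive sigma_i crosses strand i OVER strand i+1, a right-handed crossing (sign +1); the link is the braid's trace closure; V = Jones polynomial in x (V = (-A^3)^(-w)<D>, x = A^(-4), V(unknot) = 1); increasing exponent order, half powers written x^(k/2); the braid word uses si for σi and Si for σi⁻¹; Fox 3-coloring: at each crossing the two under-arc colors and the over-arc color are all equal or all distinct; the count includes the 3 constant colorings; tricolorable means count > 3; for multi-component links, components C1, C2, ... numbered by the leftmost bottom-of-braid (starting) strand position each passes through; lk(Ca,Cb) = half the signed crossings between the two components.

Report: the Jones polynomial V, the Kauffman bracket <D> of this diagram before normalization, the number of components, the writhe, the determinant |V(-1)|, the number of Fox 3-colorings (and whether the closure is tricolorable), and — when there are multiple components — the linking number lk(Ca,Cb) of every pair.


V(x) = x^-7 - 2x^-6 + 2x^-5 - 3x^-4 + 3x^-3 - 2x^-2 + 2x^-1
bracket: 2A^-8 - 2A^-4 + 3 - 3A^4 + 2A^8 - 2A^12 + A^16, w = -4
1 component, writhe -4, over 14 crossings
det 15, colorings 9 of 3^14 — tricolorable
observation: w = -4 (over 14 crossings) is diagram-only; (-A^3)^(4) removes it from V


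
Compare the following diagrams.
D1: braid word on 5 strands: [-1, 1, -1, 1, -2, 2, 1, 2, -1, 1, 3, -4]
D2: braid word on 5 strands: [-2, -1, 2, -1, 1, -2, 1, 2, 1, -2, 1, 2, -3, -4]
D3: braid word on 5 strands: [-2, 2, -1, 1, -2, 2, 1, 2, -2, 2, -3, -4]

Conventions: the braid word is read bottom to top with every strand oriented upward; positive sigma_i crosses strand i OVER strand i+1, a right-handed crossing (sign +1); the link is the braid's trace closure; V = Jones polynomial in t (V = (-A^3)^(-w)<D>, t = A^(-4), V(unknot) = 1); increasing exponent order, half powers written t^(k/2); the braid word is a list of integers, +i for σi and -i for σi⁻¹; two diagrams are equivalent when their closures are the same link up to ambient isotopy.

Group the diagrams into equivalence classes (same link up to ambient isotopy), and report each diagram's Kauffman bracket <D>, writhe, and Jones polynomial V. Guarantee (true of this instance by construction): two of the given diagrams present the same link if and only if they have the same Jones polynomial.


grouping into links: {D1, D2, D3}
V(D1) = 1  (w +2, c 12, <D> = A^6)
D2 (bracket 1; 14 crossings at w = 0): V = 1
D3 (bracket 1; 12 crossings at w = 0): V = 1
why: one V(t) for all 3 diagrams — one class (guaranteed)


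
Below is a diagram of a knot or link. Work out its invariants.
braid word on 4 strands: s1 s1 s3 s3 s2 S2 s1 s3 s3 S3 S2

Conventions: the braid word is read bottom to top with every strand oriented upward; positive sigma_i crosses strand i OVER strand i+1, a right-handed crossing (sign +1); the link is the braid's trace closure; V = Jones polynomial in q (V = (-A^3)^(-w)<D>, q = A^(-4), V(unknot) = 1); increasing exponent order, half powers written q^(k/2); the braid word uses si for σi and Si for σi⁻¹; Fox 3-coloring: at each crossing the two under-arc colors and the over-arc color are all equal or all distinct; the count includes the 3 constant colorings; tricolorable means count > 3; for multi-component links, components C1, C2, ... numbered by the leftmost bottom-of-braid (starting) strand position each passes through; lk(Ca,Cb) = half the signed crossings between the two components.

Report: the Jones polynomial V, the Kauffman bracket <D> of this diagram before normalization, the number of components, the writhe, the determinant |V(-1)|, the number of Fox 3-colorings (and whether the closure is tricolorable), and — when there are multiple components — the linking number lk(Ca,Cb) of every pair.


V = q^2 + 2q^4 - 2q^5 + q^6 - 2q^7 + q^8
<D> = -A^-17 + 2A^-13 - A^-9 + 2A^-5 - 2A^-1 - A^7 (w = +5)
1 component over 11 crossings, w = +5
27 Fox colorings among 3^11, |V(-1)| = 9: tricolorable
why: |V(-1)| = 9: so tricolorable, since 3 divides 9


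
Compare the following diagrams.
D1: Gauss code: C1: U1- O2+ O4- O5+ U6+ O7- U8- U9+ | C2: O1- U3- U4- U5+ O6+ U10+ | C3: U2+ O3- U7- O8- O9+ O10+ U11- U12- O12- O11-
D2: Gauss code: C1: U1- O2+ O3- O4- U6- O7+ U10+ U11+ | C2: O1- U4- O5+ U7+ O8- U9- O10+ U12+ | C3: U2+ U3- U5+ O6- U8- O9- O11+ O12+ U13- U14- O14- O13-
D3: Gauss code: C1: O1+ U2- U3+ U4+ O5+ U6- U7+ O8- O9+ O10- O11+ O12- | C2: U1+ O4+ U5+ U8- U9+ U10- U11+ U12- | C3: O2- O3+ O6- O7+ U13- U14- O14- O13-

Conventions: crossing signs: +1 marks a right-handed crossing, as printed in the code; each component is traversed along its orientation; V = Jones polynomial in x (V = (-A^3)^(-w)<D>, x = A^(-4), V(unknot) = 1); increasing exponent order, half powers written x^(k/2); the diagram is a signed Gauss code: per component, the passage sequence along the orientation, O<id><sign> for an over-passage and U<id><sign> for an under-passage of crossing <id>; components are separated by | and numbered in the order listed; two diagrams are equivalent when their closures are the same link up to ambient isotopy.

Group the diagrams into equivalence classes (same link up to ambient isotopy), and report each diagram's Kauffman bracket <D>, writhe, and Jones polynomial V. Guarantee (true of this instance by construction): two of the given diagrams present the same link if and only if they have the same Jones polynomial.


grouping into links: {D1, D2} | {D3}
V(D1) = -x^-3 + 3x^-2 - 2x^-1 + 4 - 2x + 3x^2 - x^3  (w -2, c 12, <D> = -A^-18 + 3A^-14 - 2A^-10 + 4A^-6 - 2A^-2 + 3A^2 - A^6)
V(D2) = -x^-3 + 3x^-2 - 2x^-1 + 4 - 2x + 3x^2 - x^3  (w -2, c 14, <D> = -A^-18 + 3A^-14 - 2A^-10 + 4A^-6 - 2A^-2 + 3A^2 - A^6)
V(D3) = 1 + x + x^2 + x^3  [14 crossings, <D> = A^-12 + A^-8 + A^-4 + 1, w = 0]
why: comparing 3 Jones polynomials yields 2 groups


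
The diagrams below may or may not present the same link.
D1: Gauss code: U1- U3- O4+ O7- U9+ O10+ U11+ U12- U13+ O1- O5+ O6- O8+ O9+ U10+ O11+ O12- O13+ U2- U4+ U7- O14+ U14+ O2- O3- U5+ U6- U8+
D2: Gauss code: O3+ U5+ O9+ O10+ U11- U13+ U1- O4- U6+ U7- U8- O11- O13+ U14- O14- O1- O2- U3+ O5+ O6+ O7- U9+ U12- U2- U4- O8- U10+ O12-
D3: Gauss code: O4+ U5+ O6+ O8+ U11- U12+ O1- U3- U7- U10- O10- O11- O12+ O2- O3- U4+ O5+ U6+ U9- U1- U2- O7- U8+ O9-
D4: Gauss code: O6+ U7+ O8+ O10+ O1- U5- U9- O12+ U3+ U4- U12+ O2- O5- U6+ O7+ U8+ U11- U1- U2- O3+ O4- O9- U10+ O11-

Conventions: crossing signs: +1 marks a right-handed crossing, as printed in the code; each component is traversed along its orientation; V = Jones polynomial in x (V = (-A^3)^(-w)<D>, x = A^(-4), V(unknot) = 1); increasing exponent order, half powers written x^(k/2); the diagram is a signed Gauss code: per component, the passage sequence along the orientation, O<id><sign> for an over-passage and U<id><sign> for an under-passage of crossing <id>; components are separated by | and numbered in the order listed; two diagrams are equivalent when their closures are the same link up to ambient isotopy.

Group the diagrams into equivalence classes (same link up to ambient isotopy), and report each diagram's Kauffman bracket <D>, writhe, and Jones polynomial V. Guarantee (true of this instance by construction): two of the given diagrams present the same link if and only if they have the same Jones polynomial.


classes: {D1} | {D2, D3, D4}
V(D1) = x + x^3 - x^4  [14 crossings, <D> = -A^-10 + A^-6 + A^2, w = +2]
V(D2) = -x^-3 + 2x^-2 - 2x^-1 + 3 - 2x + 2x^2 - x^3  (w -2, c 14, <D> = -A^-18 + 2A^-14 - 2A^-10 + 3A^-6 - 2A^-2 + 2A^2 - A^6)
V(D3) = -x^-3 + 2x^-2 - 2x^-1 + 3 - 2x + 2x^2 - x^3  (w -2, c 12, <D> = -A^-18 + 2A^-14 - 2A^-10 + 3A^-6 - 2A^-2 + 2A^2 - A^6)
V(D4) = -x^-3 + 2x^-2 - 2x^-1 + 3 - 2x + 2x^2 - x^3  (w 0, c 12, <D> = -A^-12 + 2A^-8 - 2A^-4 + 3 - 2A^4 + 2A^8 - A^12)
note: 2 values of V(x) split the 4 diagrams


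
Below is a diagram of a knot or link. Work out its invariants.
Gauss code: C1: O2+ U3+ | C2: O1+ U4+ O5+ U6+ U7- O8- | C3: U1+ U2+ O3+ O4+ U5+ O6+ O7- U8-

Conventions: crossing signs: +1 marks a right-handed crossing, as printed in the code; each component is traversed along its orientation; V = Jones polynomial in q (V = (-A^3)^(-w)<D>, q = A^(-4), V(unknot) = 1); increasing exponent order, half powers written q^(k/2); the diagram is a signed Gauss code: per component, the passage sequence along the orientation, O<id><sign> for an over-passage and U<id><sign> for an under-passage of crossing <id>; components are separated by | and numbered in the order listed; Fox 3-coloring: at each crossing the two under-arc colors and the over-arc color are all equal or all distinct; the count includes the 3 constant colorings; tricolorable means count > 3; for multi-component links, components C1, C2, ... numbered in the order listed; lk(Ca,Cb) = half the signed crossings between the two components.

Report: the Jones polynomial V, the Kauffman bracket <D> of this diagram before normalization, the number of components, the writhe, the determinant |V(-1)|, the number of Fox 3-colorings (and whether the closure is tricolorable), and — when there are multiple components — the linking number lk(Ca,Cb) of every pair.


Jones polynomial: V(q) = q + 2q^3 + q^5
<D> = A^-8 + 2 + A^8; writhe +4
components 3, writhe +4 (8 crossings)
linking number lk(C1,C2) = 0
lk(C1,C3): +1
lk(C2,C3) = +1
3-colorings: 3 of 3^8, det 4 — not tricolorable
note: summing lk over 3 pairs gives +2


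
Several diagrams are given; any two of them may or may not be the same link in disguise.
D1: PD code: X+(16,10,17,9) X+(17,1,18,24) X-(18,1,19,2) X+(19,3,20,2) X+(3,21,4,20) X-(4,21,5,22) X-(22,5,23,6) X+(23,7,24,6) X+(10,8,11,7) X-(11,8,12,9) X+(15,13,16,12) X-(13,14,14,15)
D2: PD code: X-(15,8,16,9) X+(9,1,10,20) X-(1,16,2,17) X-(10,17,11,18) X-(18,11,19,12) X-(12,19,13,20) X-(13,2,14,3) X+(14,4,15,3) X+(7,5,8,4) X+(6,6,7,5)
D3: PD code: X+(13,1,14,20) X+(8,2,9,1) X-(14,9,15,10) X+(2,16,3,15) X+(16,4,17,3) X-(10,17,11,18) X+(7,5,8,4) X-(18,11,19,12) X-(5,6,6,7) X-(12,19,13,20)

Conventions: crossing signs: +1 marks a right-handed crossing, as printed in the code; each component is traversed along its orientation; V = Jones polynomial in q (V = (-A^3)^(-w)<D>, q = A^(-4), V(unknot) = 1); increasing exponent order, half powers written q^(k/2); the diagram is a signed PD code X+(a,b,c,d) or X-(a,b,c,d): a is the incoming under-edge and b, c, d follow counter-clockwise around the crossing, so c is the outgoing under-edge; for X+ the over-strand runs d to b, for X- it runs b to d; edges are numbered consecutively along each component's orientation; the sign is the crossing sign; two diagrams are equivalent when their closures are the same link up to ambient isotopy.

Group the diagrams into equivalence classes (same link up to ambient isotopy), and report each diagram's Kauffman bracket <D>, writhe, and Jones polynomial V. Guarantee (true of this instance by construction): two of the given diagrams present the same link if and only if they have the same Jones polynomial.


grouping into links: {D1} | {D2} | {D3}
V(D1) = 1  (w +2, c 12, <D> = A^6)
V(D2) = -q^-6 + q^-5 - q^-4 + 2q^-3 - q^-2 + q^-1  (w -2, c 10, <D> = A^-2 - A^2 + 2A^6 - A^10 + A^14 - A^18)
V(D3) = -q^-3 + 2q^-2 - 2q^-1 + 3 - 2q + 2q^2 - q^3  (w 0, c 10, <D> = -A^-12 + 2A^-8 - 2A^-4 + 3 - 2A^4 + 2A^8 - A^12)
key observation: comparing 3 Jones polynomials yields 3 groups


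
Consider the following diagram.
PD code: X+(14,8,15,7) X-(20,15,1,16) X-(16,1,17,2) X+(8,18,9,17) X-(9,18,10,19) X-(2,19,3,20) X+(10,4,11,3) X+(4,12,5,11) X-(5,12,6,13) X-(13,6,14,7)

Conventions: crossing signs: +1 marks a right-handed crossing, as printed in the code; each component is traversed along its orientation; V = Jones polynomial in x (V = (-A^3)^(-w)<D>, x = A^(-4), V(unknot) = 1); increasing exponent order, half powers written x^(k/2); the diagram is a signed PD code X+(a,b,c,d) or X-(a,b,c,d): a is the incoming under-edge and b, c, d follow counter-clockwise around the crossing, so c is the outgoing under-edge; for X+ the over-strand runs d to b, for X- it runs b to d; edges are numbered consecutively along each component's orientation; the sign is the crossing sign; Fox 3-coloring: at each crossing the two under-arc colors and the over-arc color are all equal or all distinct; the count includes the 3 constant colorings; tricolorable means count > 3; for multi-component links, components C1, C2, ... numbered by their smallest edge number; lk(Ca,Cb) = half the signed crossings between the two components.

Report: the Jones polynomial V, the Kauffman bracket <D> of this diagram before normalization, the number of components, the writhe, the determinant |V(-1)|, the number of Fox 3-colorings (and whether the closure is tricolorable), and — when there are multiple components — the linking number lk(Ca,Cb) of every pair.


Jones polynomial: V(x) = -x^-4 + x^-3 + x^-1
<D> = A^-2 + A^6 - A^10; writhe -2
components 1, writhe -2 (10 crossings)
3-colorings: 9 of 3^10, det 3 — tricolorable
note: V spans 3 powers of x: at least 3 crossings in any diagram


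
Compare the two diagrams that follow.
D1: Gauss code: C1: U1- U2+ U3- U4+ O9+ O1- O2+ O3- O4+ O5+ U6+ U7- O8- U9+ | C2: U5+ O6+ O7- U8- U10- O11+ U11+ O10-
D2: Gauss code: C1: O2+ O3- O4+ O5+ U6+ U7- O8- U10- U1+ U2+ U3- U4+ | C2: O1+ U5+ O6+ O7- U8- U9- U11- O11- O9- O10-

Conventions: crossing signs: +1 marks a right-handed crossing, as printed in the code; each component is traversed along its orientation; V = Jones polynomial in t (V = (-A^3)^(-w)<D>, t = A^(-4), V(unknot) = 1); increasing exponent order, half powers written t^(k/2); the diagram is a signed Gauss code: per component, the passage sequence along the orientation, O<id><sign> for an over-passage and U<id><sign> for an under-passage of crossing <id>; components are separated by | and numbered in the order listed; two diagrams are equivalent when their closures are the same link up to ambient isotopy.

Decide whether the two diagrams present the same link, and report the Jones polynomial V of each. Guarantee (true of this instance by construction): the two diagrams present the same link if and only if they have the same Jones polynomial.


equivalent: yes
V(D1) = -t^(-1/2) - t^(1/2)  (w +1, c 11, <D> = A + A^5)
D2 (bracket A^-5 + A^-1; 11 crossings at w = -1): V = -t^(-1/2) - t^(1/2)
why: all 2 diagrams share one V(t), hence one class


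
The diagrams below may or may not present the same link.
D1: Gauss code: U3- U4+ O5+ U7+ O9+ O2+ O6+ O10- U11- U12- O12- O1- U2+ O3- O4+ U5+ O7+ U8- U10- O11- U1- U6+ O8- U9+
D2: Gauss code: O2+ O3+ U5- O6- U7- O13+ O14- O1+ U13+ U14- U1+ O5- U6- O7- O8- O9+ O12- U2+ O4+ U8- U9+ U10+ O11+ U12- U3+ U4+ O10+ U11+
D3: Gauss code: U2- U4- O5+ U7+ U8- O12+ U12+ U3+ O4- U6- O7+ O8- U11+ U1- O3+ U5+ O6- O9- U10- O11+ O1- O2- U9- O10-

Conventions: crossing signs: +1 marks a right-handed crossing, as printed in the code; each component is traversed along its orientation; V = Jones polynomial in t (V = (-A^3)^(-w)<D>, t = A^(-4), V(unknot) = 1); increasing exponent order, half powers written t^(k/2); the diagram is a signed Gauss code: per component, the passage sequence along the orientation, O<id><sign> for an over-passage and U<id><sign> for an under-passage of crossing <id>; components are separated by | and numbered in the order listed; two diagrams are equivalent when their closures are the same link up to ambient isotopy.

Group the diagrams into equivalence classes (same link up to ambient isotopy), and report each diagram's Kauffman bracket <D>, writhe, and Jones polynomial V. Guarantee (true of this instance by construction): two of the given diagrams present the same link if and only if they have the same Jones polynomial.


equivalence classes: {D1} | {D2} | {D3}
D1 (bracket -A^-12 + 2A^-8 - 2A^-4 + 3 - 2A^4 + 2A^8 - A^12; 12 crossings at w = 0): V = -t^-3 + 2t^-2 - 2t^-1 + 3 - 2t + 2t^2 - t^3
V(D2) = -t^-3 + t^-2 - t^-1 + 3 - t + t^2 - t^3  [14 crossings, <D> = -A^-6 + A^-2 - A^2 + 3A^6 - A^10 + A^14 - A^18, w = +2]
V(D3) = -t^-6 + 2t^-5 - 2t^-4 + 3t^-3 - 3t^-2 + 2t^-1 - 1 + t  (w -2, c 12, <D> = A^-10 - A^-6 + 2A^-2 - 3A^2 + 3A^6 - 2A^10 + 2A^14 - A^18)
observation: V(t) takes 3 values over 3 diagrams, fixing the grouping


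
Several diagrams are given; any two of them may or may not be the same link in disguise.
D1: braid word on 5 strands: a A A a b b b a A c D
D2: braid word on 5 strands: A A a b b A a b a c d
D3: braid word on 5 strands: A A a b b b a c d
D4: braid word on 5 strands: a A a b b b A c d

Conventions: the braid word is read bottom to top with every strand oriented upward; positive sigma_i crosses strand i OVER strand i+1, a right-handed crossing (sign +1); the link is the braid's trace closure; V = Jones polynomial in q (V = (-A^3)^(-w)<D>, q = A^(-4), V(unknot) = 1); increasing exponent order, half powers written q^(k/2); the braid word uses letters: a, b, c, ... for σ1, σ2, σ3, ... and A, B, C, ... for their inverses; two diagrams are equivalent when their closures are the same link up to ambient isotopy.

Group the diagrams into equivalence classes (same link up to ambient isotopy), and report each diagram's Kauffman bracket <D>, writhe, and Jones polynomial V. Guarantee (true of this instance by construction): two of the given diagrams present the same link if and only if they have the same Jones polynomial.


equivalence classes: {D1, D2, D3, D4}
D1 (bracket -A^-9 + A^-1 + A^3 + A^7; 11 crossings at w = +3): V = -q^(1/2) - q^(3/2) - q^(5/2) + q^(9/2)
V(D2) = -q^(1/2) - q^(3/2) - q^(5/2) + q^(9/2)  (w +5, c 11, <D> = -A^-3 + A^5 + A^9 + A^13)
V(D3) = -q^(1/2) - q^(3/2) - q^(5/2) + q^(9/2)  [9 crossings, <D> = -A^-3 + A^5 + A^9 + A^13, w = +5]
V(D4) = -q^(1/2) - q^(3/2) - q^(5/2) + q^(9/2)  (w +5, c 9, <D> = -A^-3 + A^5 + A^9 + A^13)
key observation: one V(q) for all 4 diagrams — one class (guaranteed)


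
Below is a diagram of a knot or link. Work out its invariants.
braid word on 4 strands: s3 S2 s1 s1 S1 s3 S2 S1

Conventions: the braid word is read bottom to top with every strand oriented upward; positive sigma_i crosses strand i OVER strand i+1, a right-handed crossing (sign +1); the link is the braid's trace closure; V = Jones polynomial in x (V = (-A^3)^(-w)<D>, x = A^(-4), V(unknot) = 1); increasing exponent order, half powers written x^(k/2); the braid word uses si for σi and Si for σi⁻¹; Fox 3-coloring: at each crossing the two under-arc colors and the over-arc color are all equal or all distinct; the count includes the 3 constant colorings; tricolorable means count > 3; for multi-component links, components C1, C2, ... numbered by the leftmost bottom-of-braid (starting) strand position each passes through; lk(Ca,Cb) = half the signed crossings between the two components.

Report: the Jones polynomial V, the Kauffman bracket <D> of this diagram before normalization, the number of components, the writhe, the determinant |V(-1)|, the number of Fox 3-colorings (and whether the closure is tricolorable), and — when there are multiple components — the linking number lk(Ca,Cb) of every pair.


V(x) = -x^(1/2) - x^(5/2)
bracket: -A^-10 - A^-2, w = 0
2 components, writhe 0, over 8 crossings
lk(C1,C2) = +1
det 2, colorings 3 of 3^8 — not tricolorable
observation: the word shrinks to σ3 σ2⁻¹ σ1 σ3 σ2⁻¹ σ1⁻¹ after cancelling
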